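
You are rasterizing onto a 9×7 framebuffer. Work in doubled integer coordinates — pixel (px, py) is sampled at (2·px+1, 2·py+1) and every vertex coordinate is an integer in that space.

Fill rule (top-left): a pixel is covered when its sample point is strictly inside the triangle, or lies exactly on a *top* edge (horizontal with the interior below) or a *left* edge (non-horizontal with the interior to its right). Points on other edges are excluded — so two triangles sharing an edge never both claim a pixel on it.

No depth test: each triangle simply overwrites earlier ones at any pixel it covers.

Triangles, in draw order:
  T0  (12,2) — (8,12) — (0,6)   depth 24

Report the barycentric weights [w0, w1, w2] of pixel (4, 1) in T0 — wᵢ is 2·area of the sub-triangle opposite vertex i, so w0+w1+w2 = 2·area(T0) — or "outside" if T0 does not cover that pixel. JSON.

T0:
  2·area = 104
  edge (12, 2)→(8, 12): d=(-4,10) right/bottom  bias=-1
  edge (8, 12)→(0, 6): d=(-8,-6) top-left  bias=+0
  edge (0, 6)→(12, 2): d=(12,-4) top-left  bias=+0
    (7,0)@(15, 1): e=[-26,130,0] → ·  [on edge]
    (4,1)@(9, 3): e=[26,78,0] → █  [on edge]
    (5,1)@(11, 3): e=[6,90,8] → █
    (6,1)@(13, 3): e=[-14,102,16] → ·
    (1,2)@(3, 5): e=[78,26,0] → █  [on edge]
    (2,2)@(5, 5): e=[58,38,8] → █
    (3,2)@(7, 5): e=[38,50,16] → █
    (5,2)@(11, 5): e=[-2,74,32] → ·
    (1,3)@(3, 7): e=[70,10,24] → █
    (5,3)@(11, 7): e=[-10,58,56] → ·
    (1,4)@(3, 9): e=[62,-6,48] → ·
    (2,4)@(5, 9): e=[42,6,56] → █
  covered (14 px):
    · · · · · · · · ·
    · · · · █ █ · · ·
    · █ █ █ █ · · · ·
    · █ █ █ █ · · · ·
    · · █ █ █ · · · ·
    · · · █ · · · · ·
    · · · · · · · · ·

Result: [78,0,26]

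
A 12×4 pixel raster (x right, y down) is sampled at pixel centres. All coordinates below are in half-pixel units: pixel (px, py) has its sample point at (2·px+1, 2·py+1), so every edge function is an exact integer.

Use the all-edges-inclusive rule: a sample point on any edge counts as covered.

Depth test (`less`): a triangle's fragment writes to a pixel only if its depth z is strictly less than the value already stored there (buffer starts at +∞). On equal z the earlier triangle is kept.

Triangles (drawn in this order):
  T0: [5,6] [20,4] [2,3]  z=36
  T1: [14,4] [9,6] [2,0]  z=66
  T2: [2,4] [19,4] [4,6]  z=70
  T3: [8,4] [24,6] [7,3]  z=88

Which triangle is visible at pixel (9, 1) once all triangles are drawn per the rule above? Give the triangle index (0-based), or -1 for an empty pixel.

T0:
  2·area = 51  (B↔C swapped to make it positive)
  edge (5, 6)→(2, 3): d=(-3,-3) inclusive
  edge (2, 3)→(20, 4): d=(18,1) inclusive
  edge (20, 4)→(5, 6): d=(-15,2) inclusive
    (2,2)@(5, 5): e=[3,33,15] → X
    (3,2)@(7, 5): e=[9,31,11] → X
    (4,2)@(9, 5): e=[15,29,7] → X
    (5,2)@(11, 5): e=[21,27,3] → X
    (6,2)@(13, 5): e=[27,25,-1] → .
    (2,3)@(5, 7): e=[-3,69,-15] → .
    (3,3)@(7, 7): e=[3,67,-19] → .
    (4,3)@(9, 7): e=[9,65,-23] → .
    (5,3)@(11, 7): e=[15,63,-27] → .
  covered (4 px):
    . . . . . . . . . . . .
    . . . . . . . . . . . .
    . . X X X X . . . . . .
    . . . . . . . . . . . .
T1:
  2·area = 44
  edge (14, 4)→(9, 6): d=(-5,2) inclusive
  edge (9, 6)→(2, 0): d=(-7,-6) inclusive
  edge (2, 0)→(14, 4): d=(12,4) inclusive
    (2,0)@(5, 1): e=[33,11,0] → X  [on edge]
    (3,0)@(7, 1): e=[29,23,-8] → .
    (2,1)@(5, 3): e=[23,-3,24] → .
    (3,1)@(7, 3): e=[19,9,16] → X
    (4,1)@(9, 3): e=[15,21,8] → X
    (5,1)@(11, 3): e=[11,33,0] → X  [on edge]
    (6,1)@(13, 3): e=[7,45,-8] → .
    (3,2)@(7, 5): e=[9,-5,40] → .
    (4,2)@(9, 5): e=[5,7,32] → X
    (6,2)@(13, 5): e=[-3,31,16] → .
    (8,2)@(17, 5): e=[-11,55,0] → .  [on edge]
    (4,3)@(9, 7): e=[-5,-7,56] → .
    (11,3)@(23, 7): e=[-33,77,0] → .  [on edge]
  covered (6 px):
    . . X . . . . . . . . .
    . . . X X X . . . . . .
    . . . . X X . . . . . .
    . . . . . . . . . . . .
T2:
  2·area = 34
  edge (2, 4)→(19, 4): d=(17,0) inclusive
  edge (19, 4)→(4, 6): d=(-15,2) inclusive
  edge (4, 6)→(2, 4): d=(-2,-2) inclusive
    (0,1)@(1, 3): e=[-17,51,0] → .  [on edge]
    (1,2)@(3, 5): e=[17,17,0] → X  [on edge]
    (2,2)@(5, 5): e=[17,13,4] → X
    (3,2)@(7, 5): e=[17,9,8] → X
    (4,2)@(9, 5): e=[17,5,12] → X
    (5,2)@(11, 5): e=[17,1,16] → X
    (6,2)@(13, 5): e=[17,-3,20] → .
    (1,3)@(3, 7): e=[51,-13,-4] → .
    (2,3)@(5, 7): e=[51,-17,0] → .  [on edge]
    (3,3)@(7, 7): e=[51,-21,4] → .
    (4,3)@(9, 7): e=[51,-25,8] → .
    (5,3)@(11, 7): e=[51,-29,12] → .
  covered (5 px):
    . . . . . . . . . . . .
    . . . . . . . . . . . .
    . X X X X X . . . . . .
    . . . . . . . . . . . .
T3:
  2·area = 14  (B↔C swapped to make it positive)
  edge (8, 4)→(7, 3): d=(-1,-1) inclusive
  edge (7, 3)→(24, 6): d=(17,3) inclusive
  edge (24, 6)→(8, 4): d=(-16,-2) inclusive
    (2,0)@(5, 1): e=[0,-28,42] → .  [on edge]
    (3,1)@(7, 3): e=[0,0,14] → X  [on edge]
    (4,1)@(9, 3): e=[2,-6,18] → .
    (3,2)@(7, 5): e=[-2,34,-18] → .
    (4,2)@(9, 5): e=[0,28,-14] → .  [on edge]
    (8,2)@(17, 5): e=[8,4,2] → X
    (9,2)@(19, 5): e=[10,-2,6] → .
    (5,3)@(11, 7): e=[0,56,-42] → .  [on edge]
    (8,3)@(17, 7): e=[6,38,-30] → .
  covered (2 px):
    . . . . . . . . . . . .
    . . . X . . . . . . . .
    . . . . . . . . X . . .
    . . . . . . . . . . . .

Z-buffer (winner per pixel, '.' = empty):
  . . 1 . . . . . . . . .
  . . . 1 1 1 . . . . . .
  . 2 0 0 0 0 . . 3 . . .
  . . . . . . . . . . . .

Answer: -1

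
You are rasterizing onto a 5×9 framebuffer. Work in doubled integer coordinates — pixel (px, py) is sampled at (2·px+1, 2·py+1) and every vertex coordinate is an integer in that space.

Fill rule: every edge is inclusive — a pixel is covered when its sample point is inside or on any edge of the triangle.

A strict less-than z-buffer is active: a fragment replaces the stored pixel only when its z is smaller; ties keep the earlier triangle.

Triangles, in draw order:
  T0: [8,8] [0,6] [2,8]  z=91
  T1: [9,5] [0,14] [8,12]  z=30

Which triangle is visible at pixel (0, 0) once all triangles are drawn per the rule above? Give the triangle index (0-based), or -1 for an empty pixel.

T0:
  2·area = 12  (B↔C swapped to make it positive)
  edge (8, 8)→(2, 8): d=(-6,0) inclusive
  edge (2, 8)→(0, 6): d=(-2,-2) inclusive
  edge (0, 6)→(8, 8): d=(8,2) inclusive
    (0,3)@(1, 7): e=[6,0,6] → X  [on edge]
    (1,3)@(3, 7): e=[6,4,2] → X
    (2,3)@(5, 7): e=[6,8,-2] → .
    (0,4)@(1, 9): e=[-6,-4,22] → .
    (1,4)@(3, 9): e=[-6,0,18] → .  [on edge]
    (2,5)@(5, 11): e=[-18,0,30] → .  [on edge]
    (3,6)@(7, 13): e=[-30,0,42] → .  [on edge]
    (4,7)@(9, 15): e=[-42,0,54] → .  [on edge]
  covered (2 px):
    . . . . .
    . . . . .
    . . . . .
    X X . . .
    . . . . .
    . . . . .
    . . . . .
    . . . . .
    . . . . .
T1:
  2·area = 54  (B↔C swapped to make it positive)
  edge (9, 5)→(8, 12): d=(-1,7) inclusive
  edge (8, 12)→(0, 14): d=(-8,2) inclusive
  edge (0, 14)→(9, 5): d=(9,-9) inclusive
    (4,2)@(9, 5): e=[0,54,0] → X  [on edge]
    (3,3)@(7, 7): e=[12,42,0] → X  [on edge]
    (4,3)@(9, 7): e=[-2,38,18] → .
    (2,4)@(5, 9): e=[24,30,0] → X  [on edge]
    (4,4)@(9, 9): e=[-4,22,36] → .
    (1,5)@(3, 11): e=[36,18,0] → X  [on edge]
    (4,5)@(9, 11): e=[-6,6,54] → .
    (0,6)@(1, 13): e=[48,6,0] → X  [on edge]
    (2,6)@(5, 13): e=[20,-2,36] → .
    (3,6)@(7, 13): e=[6,-6,54] → .
    (0,7)@(1, 15): e=[46,-10,18] → .
    (1,7)@(3, 15): e=[32,-14,36] → .
  covered (9 px):
    . . . . .
    . . . . .
    . . . . X
    . . . X .
    . . X X .
    . X X X .
    X X . . .
    . . . . .
    . . . . .

Z-buffer (winner per pixel, '.' = empty):
  . . . . .
  . . . . .
  . . . . 1
  0 0 . 1 .
  . . 1 1 .
  . 1 1 1 .
  1 1 . . .
  . . . . .
  . . . . .

Result: -1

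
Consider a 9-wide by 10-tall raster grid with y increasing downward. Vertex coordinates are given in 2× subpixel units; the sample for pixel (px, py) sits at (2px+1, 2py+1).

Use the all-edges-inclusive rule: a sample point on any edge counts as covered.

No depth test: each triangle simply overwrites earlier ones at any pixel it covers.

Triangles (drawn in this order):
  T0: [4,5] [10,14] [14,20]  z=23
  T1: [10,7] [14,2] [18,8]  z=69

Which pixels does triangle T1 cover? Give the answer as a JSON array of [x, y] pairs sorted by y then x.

T0:
  degenerate (2·area = 0) — covers nothing
T1:
  2·area = 44
  edge (10, 7)→(14, 2): d=(4,-5) inclusive
  edge (14, 2)→(18, 8): d=(4,6) inclusive
  edge (18, 8)→(10, 7): d=(-8,-1) inclusive
    (6,2)@(13, 5): e=[7,18,19] → █
    (7,2)@(15, 5): e=[17,6,21] → █
    (8,2)@(17, 5): e=[27,-6,23] → ·
    (5,3)@(11, 7): e=[5,38,1] → █
    (8,3)@(17, 7): e=[35,2,7] → █
    (5,4)@(11, 9): e=[13,46,-15] → ·
    (6,4)@(13, 9): e=[23,34,-13] → ·
    (7,4)@(15, 9): e=[33,22,-11] → ·
    (8,4)@(17, 9): e=[43,10,-9] → ·
  covered (6 px):
    · · · · · · · · ·
    · · · · · · · · ·
    · · · · · · █ █ ·
    · · · · · █ █ █ █
    · · · · · · · · ·
    · · · · · · · · ·
    · · · · · · · · ·
    · · · · · · · · ·
    · · · · · · · · ·
    · · · · · · · · ·

Final: [[6,2],[7,2],[5,3],[6,3],[7,3],[8,3]]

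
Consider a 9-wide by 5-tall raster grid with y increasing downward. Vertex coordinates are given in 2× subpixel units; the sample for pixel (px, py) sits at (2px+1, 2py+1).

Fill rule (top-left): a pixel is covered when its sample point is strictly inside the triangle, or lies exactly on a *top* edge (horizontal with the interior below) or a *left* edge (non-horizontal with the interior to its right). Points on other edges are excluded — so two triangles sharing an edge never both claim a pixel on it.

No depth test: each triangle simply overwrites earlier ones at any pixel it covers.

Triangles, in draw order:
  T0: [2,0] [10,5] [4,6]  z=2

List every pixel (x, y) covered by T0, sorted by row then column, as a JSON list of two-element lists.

T0:
  2·area = 38
  edge (2, 0)→(10, 5): d=(8,5) right/bottom  bias=-1
  edge (10, 5)→(4, 6): d=(-6,1) right/bottom  bias=-1
  edge (4, 6)→(2, 0): d=(-2,-6) top-left  bias=+0
    (1,0)@(3, 1): e=[3,31,4] → X
    (2,0)@(5, 1): e=[-7,29,16] → .
    (1,1)@(3, 3): e=[19,19,0] → X  [on edge]
    (2,1)@(5, 3): e=[9,17,12] → X
    (3,1)@(7, 3): e=[-1,15,24] → .
    (1,2)@(3, 5): e=[35,7,-4] → .
    (2,2)@(5, 5): e=[25,5,8] → X
    (3,2)@(7, 5): e=[15,3,20] → X
    (4,2)@(9, 5): e=[5,1,32] → X
    (5,2)@(11, 5): e=[-5,-1,44] → .
    (2,3)@(5, 7): e=[41,-7,4] → .
    (3,3)@(7, 7): e=[31,-9,16] → .
    (2,4)@(5, 9): e=[57,-19,0] → .  [on edge]
  covered (6 px):
    . X . . . . . . .
    . X X . . . . . .
    . . X X X . . . .
    . . . . . . . . .
    . . . . . . . . .

Result: [[1,0],[1,1],[2,1],[2,2],[3,2],[4,2]]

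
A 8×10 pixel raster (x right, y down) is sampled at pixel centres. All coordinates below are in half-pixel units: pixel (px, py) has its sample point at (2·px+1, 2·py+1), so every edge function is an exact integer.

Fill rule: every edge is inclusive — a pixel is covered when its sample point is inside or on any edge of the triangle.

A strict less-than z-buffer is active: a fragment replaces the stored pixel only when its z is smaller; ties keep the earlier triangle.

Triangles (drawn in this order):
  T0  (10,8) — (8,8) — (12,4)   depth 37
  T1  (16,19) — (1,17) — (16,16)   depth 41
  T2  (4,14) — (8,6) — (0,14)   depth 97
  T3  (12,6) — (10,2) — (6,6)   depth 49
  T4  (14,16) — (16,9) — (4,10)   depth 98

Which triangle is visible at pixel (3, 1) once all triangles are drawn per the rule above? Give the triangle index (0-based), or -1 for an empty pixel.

T0:
  2·area = 8
  edge (10, 8)→(8, 8): d=(-2,0) inclusive
  edge (8, 8)→(12, 4): d=(4,-4) inclusive
  edge (12, 4)→(10, 8): d=(-2,4) inclusive
    (7,0)@(15, 1): e=[14,0,-6] → ·  [on edge]
    (6,1)@(13, 3): e=[10,0,-2] → ·  [on edge]
    (5,2)@(11, 5): e=[6,0,2] → #  [on edge]
    (6,2)@(13, 5): e=[6,8,-6] → ·
    (4,3)@(9, 7): e=[2,0,6] → #  [on edge]
    (5,3)@(11, 7): e=[2,8,-2] → ·
    (3,4)@(7, 9): e=[-2,0,10] → ·  [on edge]
    (4,4)@(9, 9): e=[-2,8,2] → ·
    (2,5)@(5, 11): e=[-6,0,14] → ·  [on edge]
    (1,6)@(3, 13): e=[-10,0,18] → ·  [on edge]
    (0,7)@(1, 15): e=[-14,0,22] → ·  [on edge]
  covered (2 px):
    · · · · · · · ·
    · · · · · · · ·
    · · · · · # · ·
    · · · · # · · ·
    · · · · · · · ·
    · · · · · · · ·
    · · · · · · · ·
    · · · · · · · ·
    · · · · · · · ·
    · · · · · · · ·
T1:
  2·area = 45
  edge (16, 19)→(1, 17): d=(-15,-2) inclusive
  edge (1, 17)→(16, 16): d=(15,-1) inclusive
  edge (16, 16)→(16, 19): d=(0,3) inclusive
    (0,8)@(1, 17): e=[0,0,45] → #  [on edge]
    (1,8)@(3, 17): e=[4,2,39] → #
    (2,8)@(5, 17): e=[8,4,33] → #
    (3,8)@(7, 17): e=[12,6,27] → #
    (4,8)@(9, 17): e=[16,8,21] → #
    (5,8)@(11, 17): e=[20,10,15] → #
    (6,8)@(13, 17): e=[24,12,9] → #
    (7,8)@(15, 17): e=[28,14,3] → #
    (0,9)@(1, 19): e=[-30,30,45] → ·
    (1,9)@(3, 19): e=[-26,32,39] → ·
    (2,9)@(5, 19): e=[-22,34,33] → ·
    (3,9)@(7, 19): e=[-18,36,27] → ·
  covered (8 px):
    · · · · · · · ·
    · · · · · · · ·
    · · · · · · · ·
    · · · · · · · ·
    · · · · · · · ·
    · · · · · · · ·
    · · · · · · · ·
    · · · · · · · ·
    # # # # # # # #
    · · · · · · · ·
T2:
  2·area = 32  (B↔C swapped to make it positive)
  edge (4, 14)→(0, 14): d=(-4,0) inclusive
  edge (0, 14)→(8, 6): d=(8,-8) inclusive
  edge (8, 6)→(4, 14): d=(-4,8) inclusive
    (6,0)@(13, 1): e=[52,0,-20] → ·  [on edge]
    (5,1)@(11, 3): e=[44,0,-12] → ·  [on edge]
    (4,2)@(9, 5): e=[36,0,-4] → ·  [on edge]
    (3,3)@(7, 7): e=[28,0,4] → #  [on edge]
    (4,3)@(9, 7): e=[28,16,-12] → ·
    (2,4)@(5, 9): e=[20,0,12] → #  [on edge]
    (3,4)@(7, 9): e=[20,16,-4] → ·
    (1,5)@(3, 11): e=[12,0,20] → #  [on edge]
    (3,5)@(7, 11): e=[12,32,-12] → ·
    (0,6)@(1, 13): e=[4,0,28] → #  [on edge]
    (2,6)@(5, 13): e=[4,32,-4] → ·
    (0,7)@(1, 15): e=[-4,16,20] → ·
  covered (6 px):
    · · · · · · · ·
    · · · · · · · ·
    · · · · · · · ·
    · · · # · · · ·
    · · # · · · · ·
    · # # · · · · ·
    # # · · · · · ·
    · · · · · · · ·
    · · · · · · · ·
    · · · · · · · ·
T3:
  2·area = 24  (B↔C swapped to make it positive)
  edge (12, 6)→(6, 6): d=(-6,0) inclusive
  edge (6, 6)→(10, 2): d=(4,-4) inclusive
  edge (10, 2)→(12, 6): d=(2,4) inclusive
    (5,0)@(11, 1): e=[30,0,-6] → ·  [on edge]
    (4,1)@(9, 3): e=[18,0,6] → #  [on edge]
    (5,1)@(11, 3): e=[18,8,-2] → ·
    (3,2)@(7, 5): e=[6,0,18] → #  [on edge]
    (5,2)@(11, 5): e=[6,16,2] → #
    (6,2)@(13, 5): e=[6,24,-6] → ·
    (2,3)@(5, 7): e=[-6,0,30] → ·  [on edge]
    (3,3)@(7, 7): e=[-6,8,22] → ·
    (4,3)@(9, 7): e=[-6,16,14] → ·
    (5,3)@(11, 7): e=[-6,24,6] → ·
    (1,4)@(3, 9): e=[-18,0,42] → ·  [on edge]
    (0,5)@(1, 11): e=[-30,0,54] → ·  [on edge]
  covered (4 px):
    · · · · · · · ·
    · · · · # · · ·
    · · · # # # · ·
    · · · · · · · ·
    · · · · · · · ·
    · · · · · · · ·
    · · · · · · · ·
    · · · · · · · ·
    · · · · · · · ·
    · · · · · · · ·
T4:
  2·area = 82  (B↔C swapped to make it positive)
  edge (14, 16)→(4, 10): d=(-10,-6) inclusive
  edge (4, 10)→(16, 9): d=(12,-1) inclusive
  edge (16, 9)→(14, 16): d=(-2,7) inclusive
    (3,5)@(7, 11): e=[8,15,59] → #
    (4,5)@(9, 11): e=[20,17,45] → #
    (5,5)@(11, 11): e=[32,19,31] → #
    (6,5)@(13, 11): e=[44,21,17] → #
    (7,5)@(15, 11): e=[56,23,3] → #
    (3,6)@(7, 13): e=[-12,39,55] → ·
    (4,6)@(9, 13): e=[0,41,41] → #  [on edge]
    (7,6)@(15, 13): e=[36,47,-1] → ·
    (4,7)@(9, 15): e=[-20,65,37] → ·
    (5,7)@(11, 15): e=[-8,67,23] → ·
    (6,7)@(13, 15): e=[4,69,9] → #
    (7,7)@(15, 15): e=[16,71,-5] → ·
  covered (9 px):
    · · · · · · · ·
    · · · · · · · ·
    · · · · · · · ·
    · · · · · · · ·
    · · · · · · · ·
    · · · # # # # #
    · · · · # # # ·
    · · · · · · # ·
    · · · · · · · ·
    · · · · · · · ·

Z-buffer (winner per pixel, '.' = empty):
  . . . . . . . .
  . . . . 3 . . .
  . . . 3 3 0 . .
  . . . 2 0 . . .
  . . 2 . . . . .
  . 2 2 4 4 4 4 4
  2 2 . . 4 4 4 .
  . . . . . . 4 .
  1 1 1 1 1 1 1 1
  . . . . . . . .

Final: -1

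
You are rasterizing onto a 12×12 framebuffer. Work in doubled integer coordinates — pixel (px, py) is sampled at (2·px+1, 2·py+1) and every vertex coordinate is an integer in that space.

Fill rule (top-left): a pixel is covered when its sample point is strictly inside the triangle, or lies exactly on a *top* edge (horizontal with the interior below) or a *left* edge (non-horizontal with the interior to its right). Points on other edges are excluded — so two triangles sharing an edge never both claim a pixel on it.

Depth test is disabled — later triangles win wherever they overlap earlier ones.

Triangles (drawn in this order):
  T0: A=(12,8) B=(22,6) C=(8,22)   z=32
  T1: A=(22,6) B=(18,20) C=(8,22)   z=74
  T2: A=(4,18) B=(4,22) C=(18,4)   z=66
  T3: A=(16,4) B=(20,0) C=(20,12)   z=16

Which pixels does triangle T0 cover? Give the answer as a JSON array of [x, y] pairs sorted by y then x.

T0:
  2·area = 132
  edge (12, 8)→(22, 6): d=(10,-2) top-left  bias=+0
  edge (22, 6)→(8, 22): d=(-14,16) right/bottom  bias=-1
  edge (8, 22)→(12, 8): d=(4,-14) top-left  bias=+0
    (8,3)@(17, 7): e=[0,66,66] → █  [on edge]
    (9,3)@(19, 7): e=[4,34,94] → █
    (10,3)@(21, 7): e=[8,2,122] → █
    (11,3)@(23, 7): e=[12,-30,150] → ·
    (3,4)@(7, 9): e=[0,198,-66] → ·  [on edge]
    (6,4)@(13, 9): e=[12,102,18] → █
    (7,4)@(15, 9): e=[16,70,46] → █
    (10,4)@(21, 9): e=[28,-26,130] → ·
    (6,5)@(13, 11): e=[32,74,26] → █
    (9,5)@(19, 11): e=[44,-22,110] → ·
    (5,6)@(11, 13): e=[48,78,6] → █
    (8,6)@(17, 13): e=[60,-18,90] → ·
  covered (17 px):
    · · · · · · · · · · · ·
    · · · · · · · · · · · ·
    · · · · · · · · · · · ·
    · · · · · · · · █ █ █ ·
    · · · · · · █ █ █ █ · ·
    · · · · · · █ █ █ · · ·
    · · · · · █ █ █ · · · ·
    · · · · · █ █ · · · · ·
    · · · · · █ · · · · · ·
    · · · · █ · · · · · · ·
    · · · · · · · · · · · ·
    · · · · · · · · · · · ·
T1:
  2·area = 132
  edge (22, 6)→(18, 20): d=(-4,14) right/bottom  bias=-1
  edge (18, 20)→(8, 22): d=(-10,2) right/bottom  bias=-1
  edge (8, 22)→(22, 6): d=(14,-16) top-left  bias=+0
    (10,4)@(21, 9): e=[2,104,26] → █
    (11,4)@(23, 9): e=[-26,100,58] → ·
    (9,5)@(19, 11): e=[22,88,22] → █
    (10,5)@(21, 11): e=[-6,84,54] → ·
    (8,6)@(17, 13): e=[42,72,18] → █
    (10,6)@(21, 13): e=[-14,64,82] → ·
    (7,7)@(15, 15): e=[62,56,14] → █
    (10,7)@(21, 15): e=[-22,44,110] → ·
    (6,8)@(13, 17): e=[82,40,10] → █
    (9,8)@(19, 17): e=[-2,28,106] → ·
    (5,9)@(11, 19): e=[102,24,6] → █
    (9,9)@(19, 19): e=[-10,8,134] → ·
    (11,9)@(23, 19): e=[-66,0,198] → ·  [on edge]
    (6,10)@(13, 21): e=[66,0,66] → ·  [on edge]
    (1,11)@(3, 23): e=[198,0,-66] → ·  [on edge]
  covered (16 px):
    · · · · · · · · · · · ·
    · · · · · · · · · · · ·
    · · · · · · · · · · · ·
    · · · · · · · · · · · ·
    · · · · · · · · · · █ ·
    · · · · · · · · · █ · ·
    · · · · · · · · █ █ · ·
    · · · · · · · █ █ █ · ·
    · · · · · · █ █ █ · · ·
    · · · · · █ █ █ █ · · ·
    · · · · █ █ · · · · · ·
    · · · · · · · · · · · ·
T2:
  2·area = 56  (B↔C swapped to make it positive)
  edge (4, 18)→(18, 4): d=(14,-14) top-left  bias=+0
  edge (18, 4)→(4, 22): d=(-14,18) right/bottom  bias=-1
  edge (4, 22)→(4, 18): d=(0,-4) top-left  bias=+0
    (10,0)@(21, 1): e=[0,-12,68] → ·  [on edge]
    (9,1)@(19, 3): e=[0,-4,60] → ·  [on edge]
    (8,2)@(17, 5): e=[0,4,52] → █  [on edge]
    (9,2)@(19, 5): e=[28,-32,60] → ·
    (7,3)@(15, 7): e=[0,12,44] → █  [on edge]
    (8,3)@(17, 7): e=[28,-24,52] → ·
    (6,4)@(13, 9): e=[0,20,36] → █  [on edge]
    (7,4)@(15, 9): e=[28,-16,44] → ·
    (5,5)@(11, 11): e=[0,28,28] → █  [on edge]
    (6,5)@(13, 11): e=[28,-8,36] → ·
    (4,6)@(9, 13): e=[0,36,20] → █  [on edge]
    (5,6)@(11, 13): e=[28,0,28] → ·  [on edge]
    (3,7)@(7, 15): e=[0,44,12] → █  [on edge]
    (2,8)@(5, 17): e=[0,52,4] → █  [on edge]
    (1,9)@(3, 19): e=[0,60,-4] → ·  [on edge]
    (0,10)@(1, 21): e=[0,68,-12] → ·  [on edge]
  covered (10 px):
    · · · · · · · · · · · ·
    · · · · · · · · · · · ·
    · · · · · · · · █ · · ·
    · · · · · · · █ · · · ·
    · · · · · · █ · · · · ·
    · · · · · █ · · · · · ·
    · · · · █ · · · · · · ·
    · · · █ █ · · · · · · ·
    · · █ █ · · · · · · · ·
    · · █ · · · · · · · · ·
    · · · · · · · · · · · ·
    · · · · · · · · · · · ·
T3:
  2·area = 48
  edge (16, 4)→(20, 0): d=(4,-4) top-left  bias=+0
  edge (20, 0)→(20, 12): d=(0,12) right/bottom  bias=-1
  edge (20, 12)→(16, 4): d=(-4,-8) top-left  bias=+0
    (9,0)@(19, 1): e=[0,12,36] → █  [on edge]
    (10,0)@(21, 1): e=[8,-12,52] → ·
    (8,1)@(17, 3): e=[0,36,12] → █  [on edge]
    (10,1)@(21, 3): e=[16,-12,44] → ·
    (7,2)@(15, 5): e=[0,60,-12] → ·  [on edge]
    (8,2)@(17, 5): e=[8,36,4] → █
    (10,2)@(21, 5): e=[24,-12,36] → ·
    (6,3)@(13, 7): e=[0,84,-36] → ·  [on edge]
    (8,3)@(17, 7): e=[16,36,-4] → ·
    (9,3)@(19, 7): e=[24,12,12] → █
    (10,3)@(21, 7): e=[32,-12,28] → ·
    (5,4)@(11, 9): e=[0,108,-60] → ·  [on edge]
    (4,5)@(9, 11): e=[0,132,-84] → ·  [on edge]
    (3,6)@(7, 13): e=[0,156,-108] → ·  [on edge]
    (2,7)@(5, 15): e=[0,180,-132] → ·  [on edge]
    (1,8)@(3, 17): e=[0,204,-156] → ·  [on edge]
    (0,9)@(1, 19): e=[0,228,-180] → ·  [on edge]
  covered (7 px):
    · · · · · · · · · █ · ·
    · · · · · · · · █ █ · ·
    · · · · · · · · █ █ · ·
    · · · · · · · · · █ · ·
    · · · · · · · · · █ · ·
    · · · · · · · · · · · ·
    · · · · · · · · · · · ·
    · · · · · · · · · · · ·
    · · · · · · · · · · · ·
    · · · · · · · · · · · ·
    · · · · · · · · · · · ·
    · · · · · · · · · · · ·

Result: [[8,3],[9,3],[10,3],[6,4],[7,4],[8,4],[9,4],[6,5],[7,5],[8,5],[5,6],[6,6],[7,6],[5,7],[6,7],[5,8],[4,9]]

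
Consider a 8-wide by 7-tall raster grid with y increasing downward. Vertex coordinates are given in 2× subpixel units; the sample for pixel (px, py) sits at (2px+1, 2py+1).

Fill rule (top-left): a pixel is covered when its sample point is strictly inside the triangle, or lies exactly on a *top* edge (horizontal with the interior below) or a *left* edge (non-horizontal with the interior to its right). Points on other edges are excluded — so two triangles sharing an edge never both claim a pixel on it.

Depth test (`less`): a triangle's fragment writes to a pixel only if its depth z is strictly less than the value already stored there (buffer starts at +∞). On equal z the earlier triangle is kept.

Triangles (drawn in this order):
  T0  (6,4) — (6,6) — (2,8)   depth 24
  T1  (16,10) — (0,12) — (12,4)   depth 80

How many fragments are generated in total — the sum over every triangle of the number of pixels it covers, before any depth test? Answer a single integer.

T0:
  2·area = 8
  edge (6, 4)→(6, 6): d=(0,2) right/bottom  bias=-1
  edge (6, 6)→(2, 8): d=(-4,2) right/bottom  bias=-1
  edge (2, 8)→(6, 4): d=(4,-4) top-left  bias=+0
    (4,0)@(9, 1): e=[-6,14,0] → ·  [on edge]
    (3,1)@(7, 3): e=[-2,10,0] → ·  [on edge]
    (2,2)@(5, 5): e=[2,6,0] → █  [on edge]
    (3,2)@(7, 5): e=[-2,2,8] → ·
    (1,3)@(3, 7): e=[6,2,0] → █  [on edge]
    (2,3)@(5, 7): e=[2,-2,8] → ·
    (0,4)@(1, 9): e=[10,-2,0] → ·  [on edge]
    (1,4)@(3, 9): e=[6,-6,8] → ·
  covered (2 px):
    · · · · · · · ·
    · · · · · · · ·
    · · █ · · · · ·
    · █ · · · · · ·
    · · · · · · · ·
    · · · · · · · ·
    · · · · · · · ·
T1:
  2·area = 104
  edge (16, 10)→(0, 12): d=(-16,2) right/bottom  bias=-1
  edge (0, 12)→(12, 4): d=(12,-8) top-left  bias=+0
  edge (12, 4)→(16, 10): d=(4,6) right/bottom  bias=-1
    (5,2)@(11, 5): e=[90,4,10] → █
    (6,2)@(13, 5): e=[86,20,-2] → ·
    (4,3)@(9, 7): e=[62,12,30] → █
    (6,3)@(13, 7): e=[54,44,6] → █
    (7,3)@(15, 7): e=[50,60,-6] → ·
    (2,4)@(5, 9): e=[38,4,62] → █
    (3,4)@(7, 9): e=[34,20,50] → █
    (7,4)@(15, 9): e=[18,84,2] → █
    (1,5)@(3, 11): e=[10,12,82] → █
    (4,5)@(9, 11): e=[-2,60,46] → ·
    (5,5)@(11, 11): e=[-6,76,34] → ·
    (6,5)@(13, 11): e=[-10,92,22] → ·
  covered (13 px):
    · · · · · · · ·
    · · · · · · · ·
    · · · · · █ · ·
    · · · · █ █ █ ·
    · · █ █ █ █ █ █
    · █ █ █ · · · ·
    · · · · · · · ·

Result: 15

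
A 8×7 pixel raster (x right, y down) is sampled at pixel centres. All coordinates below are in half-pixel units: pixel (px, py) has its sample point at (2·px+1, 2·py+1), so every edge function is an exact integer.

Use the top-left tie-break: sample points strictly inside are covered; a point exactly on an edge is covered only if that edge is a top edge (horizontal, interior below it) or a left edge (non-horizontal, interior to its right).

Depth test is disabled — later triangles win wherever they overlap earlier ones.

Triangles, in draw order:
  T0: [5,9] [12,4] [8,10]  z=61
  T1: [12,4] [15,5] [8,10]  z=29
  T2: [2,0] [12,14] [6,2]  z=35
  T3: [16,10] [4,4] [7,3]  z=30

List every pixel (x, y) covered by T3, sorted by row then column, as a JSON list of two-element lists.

T0:
  2·area = 22
  edge (5, 9)→(12, 4): d=(7,-5) top-left  bias=+0
  edge (12, 4)→(8, 10): d=(-4,6) right/bottom  bias=-1
  edge (8, 10)→(5, 9): d=(-3,-1) top-left  bias=+0
    (5,2)@(11, 5): e=[2,2,18] → #
    (6,2)@(13, 5): e=[12,-10,20] → ·
    (4,3)@(9, 7): e=[6,6,10] → #
    (5,3)@(11, 7): e=[16,-6,12] → ·
    (2,4)@(5, 9): e=[0,22,0] → #  [on edge]
    (3,4)@(7, 9): e=[10,10,2] → #
    (4,4)@(9, 9): e=[20,-2,4] → ·
    (2,5)@(5, 11): e=[14,14,-6] → ·
    (3,5)@(7, 11): e=[24,2,-4] → ·
    (5,5)@(11, 11): e=[44,-22,0] → ·  [on edge]
  covered (4 px):
    · · · · · · · ·
    · · · · · · · ·
    · · · · · # · ·
    · · · · # · · ·
    · · # # · · · ·
    · · · · · · · ·
    · · · · · · · ·
T1:
  2·area = 22
  edge (12, 4)→(15, 5): d=(3,1) right/bottom  bias=-1
  edge (15, 5)→(8, 10): d=(-7,5) right/bottom  bias=-1
  edge (8, 10)→(12, 4): d=(4,-6) top-left  bias=+0
    (1,0)@(3, 1): e=[0,88,-66] → ·  [on edge]
    (4,1)@(9, 3): e=[0,44,-22] → ·  [on edge]
    (6,2)@(13, 5): e=[2,10,10] → #
    (7,2)@(15, 5): e=[0,0,22] → ·  [on edge]
    (5,3)@(11, 7): e=[10,6,6] → #
    (6,3)@(13, 7): e=[8,-4,18] → ·
    (4,4)@(9, 9): e=[18,2,2] → #
    (5,4)@(11, 9): e=[16,-8,14] → ·
    (4,5)@(9, 11): e=[24,-12,10] → ·
  covered (3 px):
    · · · · · · · ·
    · · · · · · · ·
    · · · · · · # ·
    · · · · · # · ·
    · · · · # · · ·
    · · · · · · · ·
    · · · · · · · ·
T2:
  2·area = 36  (B↔C swapped to make it positive)
  edge (2, 0)→(6, 2): d=(4,2) right/bottom  bias=-1
  edge (6, 2)→(12, 14): d=(6,12) right/bottom  bias=-1
  edge (12, 14)→(2, 0): d=(-10,-14) top-left  bias=+0
    (1,0)@(3, 1): e=[2,30,4] → #
    (2,0)@(5, 1): e=[-2,6,32] → ·
    (1,1)@(3, 3): e=[10,42,-16] → ·
    (2,1)@(5, 3): e=[6,18,12] → #
    (3,1)@(7, 3): e=[2,-6,40] → ·
    (2,2)@(5, 5): e=[14,30,-8] → ·
    (3,2)@(7, 5): e=[10,6,20] → #
    (4,2)@(9, 5): e=[6,-18,48] → ·
    (3,3)@(7, 7): e=[18,18,0] → #  [on edge]
    (4,3)@(9, 7): e=[14,-6,28] → ·
    (3,4)@(7, 9): e=[26,30,-20] → ·
    (4,4)@(9, 9): e=[22,6,8] → #
  covered (5 px):
    · # · · · · · ·
    · · # · · · · ·
    · · · # · · · ·
    · · · # · · · ·
    · · · · # · · ·
    · · · · · · · ·
    · · · · · · · ·
T3:
  2·area = 30
  edge (16, 10)→(4, 4): d=(-12,-6) top-left  bias=+0
  edge (4, 4)→(7, 3): d=(3,-1) top-left  bias=+0
  edge (7, 3)→(16, 10): d=(9,7) right/bottom  bias=-1
    (6,0)@(13, 1): e=[90,0,-60] → ·  [on edge]
    (3,1)@(7, 3): e=[30,0,0] → ·  [on edge]
    (0,2)@(1, 5): e=[-30,0,60] → ·  [on edge]
    (3,2)@(7, 5): e=[6,6,18] → #
    (4,2)@(9, 5): e=[18,8,4] → #
    (5,2)@(11, 5): e=[30,10,-10] → ·
    (3,3)@(7, 7): e=[-18,12,36] → ·
    (4,3)@(9, 7): e=[-6,14,22] → ·
    (5,3)@(11, 7): e=[6,16,8] → #
    (6,3)@(13, 7): e=[18,18,-6] → ·
    (5,4)@(11, 9): e=[-18,22,26] → ·
  covered (3 px):
    · · · · · · · ·
    · · · · · · · ·
    · · · # # · · ·
    · · · · · # · ·
    · · · · · · · ·
    · · · · · · · ·
    · · · · · · · ·

Final: [[3,2],[4,2],[5,3]]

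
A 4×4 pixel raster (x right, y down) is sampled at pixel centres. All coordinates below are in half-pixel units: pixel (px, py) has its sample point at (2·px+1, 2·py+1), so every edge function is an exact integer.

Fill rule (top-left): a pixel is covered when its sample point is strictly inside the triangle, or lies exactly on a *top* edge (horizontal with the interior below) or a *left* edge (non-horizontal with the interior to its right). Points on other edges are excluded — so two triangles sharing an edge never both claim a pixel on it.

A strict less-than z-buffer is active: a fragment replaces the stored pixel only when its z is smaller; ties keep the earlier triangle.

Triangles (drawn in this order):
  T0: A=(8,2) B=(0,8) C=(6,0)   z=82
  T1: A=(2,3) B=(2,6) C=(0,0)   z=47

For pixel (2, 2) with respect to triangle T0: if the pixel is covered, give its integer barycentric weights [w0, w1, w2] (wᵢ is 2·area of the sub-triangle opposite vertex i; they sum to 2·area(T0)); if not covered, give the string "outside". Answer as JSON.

T0:
  2·area = 28
  edge (8, 2)→(0, 8): d=(-8,6) right/bottom  bias=-1
  edge (0, 8)→(6, 0): d=(6,-8) top-left  bias=+0
  edge (6, 0)→(8, 2): d=(2,2) right/bottom  bias=-1
    (3,0)@(7, 1): e=[14,14,0] → ·  [on edge]
    (2,1)@(5, 3): e=[10,10,8] → #
    (3,1)@(7, 3): e=[-2,26,4] → ·
    (1,2)@(3, 5): e=[6,6,16] → #
    (2,2)@(5, 5): e=[-6,22,12] → ·
    (0,3)@(1, 7): e=[2,2,24] → #
    (1,3)@(3, 7): e=[-10,18,20] → ·
  covered (3 px):
    · · · ·
    · · # ·
    · # · ·
    # · · ·
T1:
  2·area = 6
  edge (2, 3)→(2, 6): d=(0,3) right/bottom  bias=-1
  edge (2, 6)→(0, 0): d=(-2,-6) top-left  bias=+0
  edge (0, 0)→(2, 3): d=(2,3) right/bottom  bias=-1
    (0,1)@(1, 3): e=[3,0,3] → #  [on edge]
    (1,1)@(3, 3): e=[-3,12,-3] → ·
    (0,2)@(1, 5): e=[3,-4,7] → ·
  covered (1 px):
    · · · ·
    # · · ·
    · · · ·
    · · · ·

Result: "outside"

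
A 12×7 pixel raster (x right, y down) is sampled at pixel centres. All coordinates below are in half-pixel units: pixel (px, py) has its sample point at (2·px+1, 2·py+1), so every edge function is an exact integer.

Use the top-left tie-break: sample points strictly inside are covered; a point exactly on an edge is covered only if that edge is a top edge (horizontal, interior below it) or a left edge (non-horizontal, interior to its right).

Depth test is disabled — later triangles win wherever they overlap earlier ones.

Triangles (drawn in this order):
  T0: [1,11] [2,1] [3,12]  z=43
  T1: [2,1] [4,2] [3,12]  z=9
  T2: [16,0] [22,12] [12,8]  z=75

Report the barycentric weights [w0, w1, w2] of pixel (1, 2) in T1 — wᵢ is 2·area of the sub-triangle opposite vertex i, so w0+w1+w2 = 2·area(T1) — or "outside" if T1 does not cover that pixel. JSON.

T0:
  2·area = 21
  edge (1, 11)→(2, 1): d=(1,-10) top-left  bias=+0
  edge (2, 1)→(3, 12): d=(1,11) right/bottom  bias=-1
  edge (3, 12)→(1, 11): d=(-2,-1) top-left  bias=+0
    (0,5)@(1, 11): e=[0,21,0] → #  [on edge]
    (1,5)@(3, 11): e=[20,-1,2] → ·
    (0,6)@(1, 13): e=[2,23,-4] → ·
    (2,6)@(5, 13): e=[42,-21,0] → ·  [on edge]
  covered (1 px):
    · · · · · · · · · · · ·
    · · · · · · · · · · · ·
    · · · · · · · · · · · ·
    · · · · · · · · · · · ·
    · · · · · · · · · · · ·
    # · · · · · · · · · · ·
    · · · · · · · · · · · ·
T1:
  2·area = 21
  edge (2, 1)→(4, 2): d=(2,1) right/bottom  bias=-1
  edge (4, 2)→(3, 12): d=(-1,10) right/bottom  bias=-1
  edge (3, 12)→(2, 1): d=(-1,-11) top-left  bias=+0
    (1,1)@(3, 3): e=[3,9,9] → #
    (2,1)@(5, 3): e=[1,-11,31] → ·
    (1,2)@(3, 5): e=[7,7,7] → #
    (2,2)@(5, 5): e=[5,-13,29] → ·
    (1,3)@(3, 7): e=[11,5,5] → #
    (2,3)@(5, 7): e=[9,-15,27] → ·
    (1,4)@(3, 9): e=[15,3,3] → #
    (2,4)@(5, 9): e=[13,-17,25] → ·
    (1,5)@(3, 11): e=[19,1,1] → #
    (2,5)@(5, 11): e=[17,-19,23] → ·
    (1,6)@(3, 13): e=[23,-1,-1] → ·
  covered (5 px):
    · · · · · · · · · · · ·
    · # · · · · · · · · · ·
    · # · · · · · · · · · ·
    · # · · · · · · · · · ·
    · # · · · · · · · · · ·
    · # · · · · · · · · · ·
    · · · · · · · · · · · ·
T2:
  2·area = 96
  edge (16, 0)→(22, 12): d=(6,12) right/bottom  bias=-1
  edge (22, 12)→(12, 8): d=(-10,-4) top-left  bias=+0
  edge (12, 8)→(16, 0): d=(4,-8) top-left  bias=+0
    (7,1)@(15, 3): e=[30,62,4] → #
    (8,1)@(17, 3): e=[6,70,20] → #
    (9,1)@(19, 3): e=[-18,78,36] → ·
    (7,2)@(15, 5): e=[42,42,12] → #
    (9,2)@(19, 5): e=[-6,58,44] → ·
    (6,3)@(13, 7): e=[78,14,4] → #
    (9,3)@(19, 7): e=[6,38,52] → #
    (10,3)@(21, 7): e=[-18,46,68] → ·
    (6,4)@(13, 9): e=[90,-6,12] → ·
    (7,4)@(15, 9): e=[66,2,28] → #
    (10,4)@(21, 9): e=[-6,26,76] → ·
    (7,5)@(15, 11): e=[78,-18,36] → ·
  covered (12 px):
    · · · · · · · · · · · ·
    · · · · · · · # # · · ·
    · · · · · · · # # · · ·
    · · · · · · # # # # · ·
    · · · · · · · # # # · ·
    · · · · · · · · · · # ·
    · · · · · · · · · · · ·

Final: [7,7,7]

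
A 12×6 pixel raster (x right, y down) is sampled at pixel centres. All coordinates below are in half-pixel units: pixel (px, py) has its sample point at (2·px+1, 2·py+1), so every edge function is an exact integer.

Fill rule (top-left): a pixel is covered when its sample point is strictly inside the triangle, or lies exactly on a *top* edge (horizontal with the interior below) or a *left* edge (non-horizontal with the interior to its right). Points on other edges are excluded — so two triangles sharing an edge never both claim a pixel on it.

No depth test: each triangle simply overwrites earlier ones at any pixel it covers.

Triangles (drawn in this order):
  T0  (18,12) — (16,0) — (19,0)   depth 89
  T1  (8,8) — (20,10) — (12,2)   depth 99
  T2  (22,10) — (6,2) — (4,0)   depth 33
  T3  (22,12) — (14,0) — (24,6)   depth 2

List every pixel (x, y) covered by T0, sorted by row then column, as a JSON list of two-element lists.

T0:
  2·area = 36
  edge (18, 12)→(16, 0): d=(-2,-12) top-left  bias=+0
  edge (16, 0)→(19, 0): d=(3,0) top-left  bias=+0
  edge (19, 0)→(18, 12): d=(-1,12) right/bottom  bias=-1
    (8,0)@(17, 1): e=[10,3,23] → X
    (9,0)@(19, 1): e=[34,3,-1] → .
    (8,1)@(17, 3): e=[6,9,21] → X
    (9,1)@(19, 3): e=[30,9,-3] → .
    (8,2)@(17, 5): e=[2,15,19] → X
    (9,2)@(19, 5): e=[26,15,-5] → .
    (8,3)@(17, 7): e=[-2,21,17] → .
  covered (3 px):
    . . . . . . . . X . . .
    . . . . . . . . X . . .
    . . . . . . . . X . . .
    . . . . . . . . . . . .
    . . . . . . . . . . . .
    . . . . . . . . . . . .
T1:
  2·area = 80  (B↔C swapped to make it positive)
  edge (8, 8)→(12, 2): d=(4,-6) top-left  bias=+0
  edge (12, 2)→(20, 10): d=(8,8) right/bottom  bias=-1
  edge (20, 10)→(8, 8): d=(-12,-2) top-left  bias=+0
    (5,0)@(11, 1): e=[-10,0,90] → .  [on edge]
    (6,1)@(13, 3): e=[10,0,70] → .  [on edge]
    (5,2)@(11, 5): e=[6,32,42] → X
    (6,2)@(13, 5): e=[18,16,46] → X
    (7,2)@(15, 5): e=[30,0,50] → .  [on edge]
    (4,3)@(9, 7): e=[2,64,14] → X
    (7,3)@(15, 7): e=[38,16,26] → X
    (8,3)@(17, 7): e=[50,0,30] → .  [on edge]
    (4,4)@(9, 9): e=[10,80,-10] → .
    (5,4)@(11, 9): e=[22,64,-6] → .
    (6,4)@(13, 9): e=[34,48,-2] → .
    (7,4)@(15, 9): e=[46,32,2] → X
    (9,4)@(19, 9): e=[70,0,10] → .  [on edge]
    (10,5)@(21, 11): e=[90,0,-10] → .  [on edge]
  covered (8 px):
    . . . . . . . . . . . .
    . . . . . . . . . . . .
    . . . . . X X . . . . .
    . . . . X X X X . . . .
    . . . . . . . X X . . .
    . . . . . . . . . . . .
T2:
  2·area = 16
  edge (22, 10)→(6, 2): d=(-16,-8) top-left  bias=+0
  edge (6, 2)→(4, 0): d=(-2,-2) top-left  bias=+0
  edge (4, 0)→(22, 10): d=(18,10) right/bottom  bias=-1
    (2,0)@(5, 1): e=[8,0,8] → X  [on edge]
    (3,0)@(7, 1): e=[24,4,-12] → .
    (2,1)@(5, 3): e=[-24,-4,44] → .
    (3,1)@(7, 3): e=[-8,0,24] → .  [on edge]
    (4,1)@(9, 3): e=[8,4,4] → X
    (5,1)@(11, 3): e=[24,8,-16] → .
    (4,2)@(9, 5): e=[-24,0,40] → .  [on edge]
    (6,2)@(13, 5): e=[8,8,0] → .  [on edge]
    (5,3)@(11, 7): e=[-40,0,56] → .  [on edge]
    (6,4)@(13, 9): e=[-56,0,72] → .  [on edge]
    (7,5)@(15, 11): e=[-72,0,88] → .  [on edge]
  covered (2 px):
    . . X . . . . . . . . .
    . . . . X . . . . . . .
    . . . . . . . . . . . .
    . . . . . . . . . . . .
    . . . . . . . . . . . .
    . . . . . . . . . . . .
T3:
  2·area = 72
  edge (22, 12)→(14, 0): d=(-8,-12) top-left  bias=+0
  edge (14, 0)→(24, 6): d=(10,6) right/bottom  bias=-1
  edge (24, 6)→(22, 12): d=(-2,6) right/bottom  bias=-1
    (7,0)@(15, 1): e=[4,4,64] → X
    (8,0)@(17, 1): e=[28,-8,52] → .
    (7,1)@(15, 3): e=[-12,24,60] → .
    (8,1)@(17, 3): e=[12,12,48] → X
    (9,1)@(19, 3): e=[36,0,36] → .  [on edge]
    (8,2)@(17, 5): e=[-4,32,44] → .
    (9,2)@(19, 5): e=[20,20,32] → X
    (10,2)@(21, 5): e=[44,8,20] → X
    (11,2)@(23, 5): e=[68,-4,8] → .
    (9,3)@(19, 7): e=[4,40,28] → X
    (11,3)@(23, 7): e=[52,16,4] → X
    (9,4)@(19, 9): e=[-12,60,24] → .
    (11,4)@(23, 9): e=[36,36,0] → .  [on edge]
  covered (8 px):
    . . . . . . . X . . . .
    . . . . . . . . X . . .
    . . . . . . . . . X X .
    . . . . . . . . . X X X
    . . . . . . . . . . X .
    . . . . . . . . . . . .

Final: [[8,0],[8,1],[8,2]]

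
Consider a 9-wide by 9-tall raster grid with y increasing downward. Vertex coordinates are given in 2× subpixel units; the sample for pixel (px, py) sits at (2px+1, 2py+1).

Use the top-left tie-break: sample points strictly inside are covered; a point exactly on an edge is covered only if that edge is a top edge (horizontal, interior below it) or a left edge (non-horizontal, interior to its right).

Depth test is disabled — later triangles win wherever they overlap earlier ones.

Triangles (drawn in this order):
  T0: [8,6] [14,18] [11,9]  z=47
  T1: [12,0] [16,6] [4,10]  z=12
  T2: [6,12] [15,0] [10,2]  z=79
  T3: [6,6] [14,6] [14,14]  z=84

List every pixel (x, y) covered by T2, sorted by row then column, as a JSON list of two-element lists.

T0:
  2·area = 18  (B↔C swapped to make it positive)
  edge (8, 6)→(11, 9): d=(3,3) right/bottom  bias=-1
  edge (11, 9)→(14, 18): d=(3,9) right/bottom  bias=-1
  edge (14, 18)→(8, 6): d=(-6,-12) top-left  bias=+0
    (1,0)@(3, 1): e=[0,48,-30] → ·  [on edge]
    (2,1)@(5, 3): e=[0,36,-18] → ·  [on edge]
    (4,1)@(9, 3): e=[-12,0,30] → ·  [on edge]
    (3,2)@(7, 5): e=[0,24,-6] → ·  [on edge]
    (4,3)@(9, 7): e=[0,12,6] → ·  [on edge]
    (5,4)@(11, 9): e=[0,0,18] → ·  [on edge]
    (5,5)@(11, 11): e=[6,6,6] → █
    (6,5)@(13, 11): e=[0,-12,30] → ·  [on edge]
    (5,6)@(11, 13): e=[12,12,-6] → ·
    (7,6)@(15, 13): e=[0,-24,42] → ·  [on edge]
    (6,7)@(13, 15): e=[12,0,6] → ·  [on edge]
    (8,7)@(17, 15): e=[0,-36,54] → ·  [on edge]
  covered (1 px):
    · · · · · · · · ·
    · · · · · · · · ·
    · · · · · · · · ·
    · · · · · · · · ·
    · · · · · · · · ·
    · · · · · █ · · ·
    · · · · · · · · ·
    · · · · · · · · ·
    · · · · · · · · ·
T1:
  2·area = 88
  edge (12, 0)→(16, 6): d=(4,6) right/bottom  bias=-1
  edge (16, 6)→(4, 10): d=(-12,4) right/bottom  bias=-1
  edge (4, 10)→(12, 0): d=(8,-10) top-left  bias=+0
    (5,1)@(11, 3): e=[18,56,14] → █
    (6,1)@(13, 3): e=[6,48,34] → █
    (7,1)@(15, 3): e=[-6,40,54] → ·
    (4,2)@(9, 5): e=[38,40,10] → █
    (7,2)@(15, 5): e=[2,16,70] → █
    (8,2)@(17, 5): e=[-10,8,90] → ·
    (3,3)@(7, 7): e=[58,24,6] → █
    (6,3)@(13, 7): e=[22,0,66] → ·  [on edge]
    (7,3)@(15, 7): e=[10,-8,86] → ·
    (2,4)@(5, 9): e=[78,8,2] → █
    (3,4)@(7, 9): e=[66,0,22] → ·  [on edge]
    (4,4)@(9, 9): e=[54,-8,42] → ·
    (0,5)@(1, 11): e=[110,0,-22] → ·  [on edge]
  covered (10 px):
    · · · · · · · · ·
    · · · · · █ █ · ·
    · · · · █ █ █ █ ·
    · · · █ █ █ · · ·
    · · █ · · · · · ·
    · · · · · · · · ·
    · · · · · · · · ·
    · · · · · · · · ·
    · · · · · · · · ·
T2:
  2·area = 42  (B↔C swapped to make it positive)
  edge (6, 12)→(10, 2): d=(4,-10) top-left  bias=+0
  edge (10, 2)→(15, 0): d=(5,-2) top-left  bias=+0
  edge (15, 0)→(6, 12): d=(-9,12) right/bottom  bias=-1
    (6,0)@(13, 1): e=[26,1,15] → █
    (7,0)@(15, 1): e=[46,5,-9] → ·
    (5,1)@(11, 3): e=[14,7,21] → █
    (6,1)@(13, 3): e=[34,11,-3] → ·
    (4,2)@(9, 5): e=[2,13,27] → █
    (6,2)@(13, 5): e=[42,21,-21] → ·
    (4,3)@(9, 7): e=[10,23,9] → █
    (5,3)@(11, 7): e=[30,27,-15] → ·
    (4,4)@(9, 9): e=[18,33,-9] → ·
  covered (5 px):
    · · · · · · █ · ·
    · · · · · █ · · ·
    · · · · █ █ · · ·
    · · · · █ · · · ·
    · · · · · · · · ·
    · · · · · · · · ·
    · · · · · · · · ·
    · · · · · · · · ·
    · · · · · · · · ·
T3:
  2·area = 64
  edge (6, 6)→(14, 6): d=(8,0) top-left  bias=+0
  edge (14, 6)→(14, 14): d=(0,8) right/bottom  bias=-1
  edge (14, 14)→(6, 6): d=(-8,-8) top-left  bias=+0
    (0,0)@(1, 1): e=[-40,104,0] → ·  [on edge]
    (1,1)@(3, 3): e=[-24,88,0] → ·  [on edge]
    (2,2)@(5, 5): e=[-8,72,0] → ·  [on edge]
    (3,3)@(7, 7): e=[8,56,0] → █  [on edge]
    (4,3)@(9, 7): e=[8,40,16] → █
    (5,3)@(11, 7): e=[8,24,32] → █
    (6,3)@(13, 7): e=[8,8,48] → █
    (7,3)@(15, 7): e=[8,-8,64] → ·
    (3,4)@(7, 9): e=[24,56,-16] → ·
    (4,4)@(9, 9): e=[24,40,0] → █  [on edge]
    (7,4)@(15, 9): e=[24,-8,48] → ·
    (4,5)@(9, 11): e=[40,40,-16] → ·
    (5,5)@(11, 11): e=[40,24,0] → █  [on edge]
    (6,6)@(13, 13): e=[56,8,0] → █  [on edge]
    (7,7)@(15, 15): e=[72,-8,0] → ·  [on edge]
    (8,8)@(17, 17): e=[88,-24,0] → ·  [on edge]
  covered (10 px):
    · · · · · · · · ·
    · · · · · · · · ·
    · · · · · · · · ·
    · · · █ █ █ █ · ·
    · · · · █ █ █ · ·
    · · · · · █ █ · ·
    · · · · · · █ · ·
    · · · · · · · · ·
    · · · · · · · · ·

Answer: [[6,0],[5,1],[4,2],[5,2],[4,3]]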